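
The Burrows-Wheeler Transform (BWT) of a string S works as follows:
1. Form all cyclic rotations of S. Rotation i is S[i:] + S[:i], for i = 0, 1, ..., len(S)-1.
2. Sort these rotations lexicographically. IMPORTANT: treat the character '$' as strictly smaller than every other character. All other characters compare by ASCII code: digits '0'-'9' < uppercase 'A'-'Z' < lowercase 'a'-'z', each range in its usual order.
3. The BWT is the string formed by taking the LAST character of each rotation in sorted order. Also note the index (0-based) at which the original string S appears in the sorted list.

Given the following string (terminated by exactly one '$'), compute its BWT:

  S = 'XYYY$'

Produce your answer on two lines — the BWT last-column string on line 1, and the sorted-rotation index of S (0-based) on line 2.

All 5 rotations (rotation i = S[i:]+S[:i]):
  rot[0] = XYYY$
  rot[1] = YYY$X
  rot[2] = YY$XY
  rot[3] = Y$XYY
  rot[4] = $XYYY
Sorted (with $ < everything):
  sorted[0] = $XYYY  (last char: 'Y')
  sorted[1] = XYYY$  (last char: '$')
  sorted[2] = Y$XYY  (last char: 'Y')
  sorted[3] = YY$XY  (last char: 'Y')
  sorted[4] = YYY$X  (last char: 'X')
Last column: Y$YYX
Original string S is at sorted index 1

Answer: Y$YYX
1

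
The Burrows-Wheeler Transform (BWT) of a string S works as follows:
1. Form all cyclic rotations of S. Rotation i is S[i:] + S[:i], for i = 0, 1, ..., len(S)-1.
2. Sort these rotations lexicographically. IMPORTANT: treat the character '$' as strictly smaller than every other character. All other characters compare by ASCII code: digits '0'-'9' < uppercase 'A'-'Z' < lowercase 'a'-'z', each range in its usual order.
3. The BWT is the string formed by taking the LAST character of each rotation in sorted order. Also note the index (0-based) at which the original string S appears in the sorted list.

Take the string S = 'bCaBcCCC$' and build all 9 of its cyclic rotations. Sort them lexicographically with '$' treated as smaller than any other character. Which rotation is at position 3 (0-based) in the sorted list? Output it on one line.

Answer: CC$bCaBcC

Derivation:
All 9 rotations (rotation i = S[i:]+S[:i]):
  rot[0] = bCaBcCCC$
  rot[1] = CaBcCCC$b
  rot[2] = aBcCCC$bC
  rot[3] = BcCCC$bCa
  rot[4] = cCCC$bCaB
  rot[5] = CCC$bCaBc
  rot[6] = CC$bCaBcC
  rot[7] = C$bCaBcCC
  rot[8] = $bCaBcCCC
Sorted (with $ < everything):
  sorted[0] = $bCaBcCCC
  sorted[1] = BcCCC$bCa
  sorted[2] = C$bCaBcCC
  sorted[3] = CC$bCaBcC
  sorted[4] = CCC$bCaBc
  sorted[5] = CaBcCCC$b
  sorted[6] = aBcCCC$bC
  sorted[7] = bCaBcCCC$
  sorted[8] = cCCC$bCaB
sorted[3] = CC$bCaBcC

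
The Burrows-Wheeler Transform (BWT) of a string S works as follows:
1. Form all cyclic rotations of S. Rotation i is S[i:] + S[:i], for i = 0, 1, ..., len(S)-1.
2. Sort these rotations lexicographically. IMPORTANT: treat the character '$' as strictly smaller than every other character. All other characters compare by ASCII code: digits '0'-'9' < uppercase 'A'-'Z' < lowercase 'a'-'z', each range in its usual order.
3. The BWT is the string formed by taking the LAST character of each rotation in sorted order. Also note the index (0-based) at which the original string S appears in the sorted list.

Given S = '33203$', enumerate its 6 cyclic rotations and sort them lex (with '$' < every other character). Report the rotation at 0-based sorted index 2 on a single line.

All 6 rotations (rotation i = S[i:]+S[:i]):
  rot[0] = 33203$
  rot[1] = 3203$3
  rot[2] = 203$33
  rot[3] = 03$332
  rot[4] = 3$3320
  rot[5] = $33203
Sorted (with $ < everything):
  sorted[0] = $33203
  sorted[1] = 03$332
  sorted[2] = 203$33
  sorted[3] = 3$3320
  sorted[4] = 3203$3
  sorted[5] = 33203$
sorted[2] = 203$33

Answer: 203$33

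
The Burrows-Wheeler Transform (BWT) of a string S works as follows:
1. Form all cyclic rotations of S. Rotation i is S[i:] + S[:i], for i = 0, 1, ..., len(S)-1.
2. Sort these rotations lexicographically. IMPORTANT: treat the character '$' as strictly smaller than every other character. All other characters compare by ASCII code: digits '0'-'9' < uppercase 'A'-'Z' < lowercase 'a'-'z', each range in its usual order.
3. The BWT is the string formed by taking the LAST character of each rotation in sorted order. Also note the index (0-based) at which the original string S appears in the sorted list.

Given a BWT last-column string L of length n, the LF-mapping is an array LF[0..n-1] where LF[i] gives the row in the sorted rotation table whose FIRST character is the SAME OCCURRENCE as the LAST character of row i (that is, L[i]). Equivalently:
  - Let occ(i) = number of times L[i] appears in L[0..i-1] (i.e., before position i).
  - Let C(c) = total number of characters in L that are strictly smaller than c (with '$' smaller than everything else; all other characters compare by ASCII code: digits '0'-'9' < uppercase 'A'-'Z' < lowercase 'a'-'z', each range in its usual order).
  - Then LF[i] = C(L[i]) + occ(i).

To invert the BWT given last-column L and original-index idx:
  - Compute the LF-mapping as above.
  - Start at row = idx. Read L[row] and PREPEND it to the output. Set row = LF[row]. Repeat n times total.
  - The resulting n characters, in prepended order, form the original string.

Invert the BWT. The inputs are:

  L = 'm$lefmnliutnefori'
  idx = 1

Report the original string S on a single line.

Answer: effortmillennium$

Derivation:
LF mapping: 9 0 7 1 3 10 11 8 5 16 15 12 2 4 13 14 6
Walk LF starting at row 1, prepending L[row]:
  step 1: row=1, L[1]='$', prepend. Next row=LF[1]=0
  step 2: row=0, L[0]='m', prepend. Next row=LF[0]=9
  step 3: row=9, L[9]='u', prepend. Next row=LF[9]=16
  step 4: row=16, L[16]='i', prepend. Next row=LF[16]=6
  step 5: row=6, L[6]='n', prepend. Next row=LF[6]=11
  step 6: row=11, L[11]='n', prepend. Next row=LF[11]=12
  step 7: row=12, L[12]='e', prepend. Next row=LF[12]=2
  step 8: row=2, L[2]='l', prepend. Next row=LF[2]=7
  step 9: row=7, L[7]='l', prepend. Next row=LF[7]=8
  step 10: row=8, L[8]='i', prepend. Next row=LF[8]=5
  step 11: row=5, L[5]='m', prepend. Next row=LF[5]=10
  step 12: row=10, L[10]='t', prepend. Next row=LF[10]=15
  step 13: row=15, L[15]='r', prepend. Next row=LF[15]=14
  step 14: row=14, L[14]='o', prepend. Next row=LF[14]=13
  step 15: row=13, L[13]='f', prepend. Next row=LF[13]=4
  step 16: row=4, L[4]='f', prepend. Next row=LF[4]=3
  step 17: row=3, L[3]='e', prepend. Next row=LF[3]=1
Reversed output: effortmillennium$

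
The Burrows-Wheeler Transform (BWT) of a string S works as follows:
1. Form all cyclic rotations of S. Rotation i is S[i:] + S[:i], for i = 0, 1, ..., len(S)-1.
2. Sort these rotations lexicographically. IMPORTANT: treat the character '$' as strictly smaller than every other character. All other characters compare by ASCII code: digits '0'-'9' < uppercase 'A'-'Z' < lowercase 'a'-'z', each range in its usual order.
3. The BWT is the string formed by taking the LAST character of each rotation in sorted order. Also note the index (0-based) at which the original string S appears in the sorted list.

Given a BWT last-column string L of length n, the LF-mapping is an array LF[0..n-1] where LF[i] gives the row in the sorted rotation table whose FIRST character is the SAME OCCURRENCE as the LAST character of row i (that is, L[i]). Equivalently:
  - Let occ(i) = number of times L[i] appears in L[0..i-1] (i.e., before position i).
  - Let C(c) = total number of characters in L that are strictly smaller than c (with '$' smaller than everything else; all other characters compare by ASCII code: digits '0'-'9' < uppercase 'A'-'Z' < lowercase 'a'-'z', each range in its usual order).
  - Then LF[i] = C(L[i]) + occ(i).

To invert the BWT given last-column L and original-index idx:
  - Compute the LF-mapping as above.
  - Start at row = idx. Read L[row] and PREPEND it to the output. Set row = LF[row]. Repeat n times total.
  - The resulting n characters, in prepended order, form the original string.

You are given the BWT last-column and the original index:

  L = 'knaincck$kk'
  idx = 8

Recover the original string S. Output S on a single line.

Answer: knickknack$

Derivation:
LF mapping: 5 9 1 4 10 2 3 6 0 7 8
Walk LF starting at row 8, prepending L[row]:
  step 1: row=8, L[8]='$', prepend. Next row=LF[8]=0
  step 2: row=0, L[0]='k', prepend. Next row=LF[0]=5
  step 3: row=5, L[5]='c', prepend. Next row=LF[5]=2
  step 4: row=2, L[2]='a', prepend. Next row=LF[2]=1
  step 5: row=1, L[1]='n', prepend. Next row=LF[1]=9
  step 6: row=9, L[9]='k', prepend. Next row=LF[9]=7
  step 7: row=7, L[7]='k', prepend. Next row=LF[7]=6
  step 8: row=6, L[6]='c', prepend. Next row=LF[6]=3
  step 9: row=3, L[3]='i', prepend. Next row=LF[3]=4
  step 10: row=4, L[4]='n', prepend. Next row=LF[4]=10
  step 11: row=10, L[10]='k', prepend. Next row=LF[10]=8
Reversed output: knickknack$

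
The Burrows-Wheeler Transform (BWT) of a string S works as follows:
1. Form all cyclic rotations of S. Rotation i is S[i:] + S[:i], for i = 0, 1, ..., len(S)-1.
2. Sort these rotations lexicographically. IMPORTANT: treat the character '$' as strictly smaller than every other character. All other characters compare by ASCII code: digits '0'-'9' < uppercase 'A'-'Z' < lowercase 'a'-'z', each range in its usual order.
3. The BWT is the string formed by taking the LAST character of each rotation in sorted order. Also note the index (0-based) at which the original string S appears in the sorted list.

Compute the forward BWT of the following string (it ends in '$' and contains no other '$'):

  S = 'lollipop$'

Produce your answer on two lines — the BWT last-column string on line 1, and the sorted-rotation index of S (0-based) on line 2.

All 9 rotations (rotation i = S[i:]+S[:i]):
  rot[0] = lollipop$
  rot[1] = ollipop$l
  rot[2] = llipop$lo
  rot[3] = lipop$lol
  rot[4] = ipop$loll
  rot[5] = pop$lolli
  rot[6] = op$lollip
  rot[7] = p$lollipo
  rot[8] = $lollipop
Sorted (with $ < everything):
  sorted[0] = $lollipop  (last char: 'p')
  sorted[1] = ipop$loll  (last char: 'l')
  sorted[2] = lipop$lol  (last char: 'l')
  sorted[3] = llipop$lo  (last char: 'o')
  sorted[4] = lollipop$  (last char: '$')
  sorted[5] = ollipop$l  (last char: 'l')
  sorted[6] = op$lollip  (last char: 'p')
  sorted[7] = p$lollipo  (last char: 'o')
  sorted[8] = pop$lolli  (last char: 'i')
Last column: pllo$lpoi
Original string S is at sorted index 4

Answer: pllo$lpoi
4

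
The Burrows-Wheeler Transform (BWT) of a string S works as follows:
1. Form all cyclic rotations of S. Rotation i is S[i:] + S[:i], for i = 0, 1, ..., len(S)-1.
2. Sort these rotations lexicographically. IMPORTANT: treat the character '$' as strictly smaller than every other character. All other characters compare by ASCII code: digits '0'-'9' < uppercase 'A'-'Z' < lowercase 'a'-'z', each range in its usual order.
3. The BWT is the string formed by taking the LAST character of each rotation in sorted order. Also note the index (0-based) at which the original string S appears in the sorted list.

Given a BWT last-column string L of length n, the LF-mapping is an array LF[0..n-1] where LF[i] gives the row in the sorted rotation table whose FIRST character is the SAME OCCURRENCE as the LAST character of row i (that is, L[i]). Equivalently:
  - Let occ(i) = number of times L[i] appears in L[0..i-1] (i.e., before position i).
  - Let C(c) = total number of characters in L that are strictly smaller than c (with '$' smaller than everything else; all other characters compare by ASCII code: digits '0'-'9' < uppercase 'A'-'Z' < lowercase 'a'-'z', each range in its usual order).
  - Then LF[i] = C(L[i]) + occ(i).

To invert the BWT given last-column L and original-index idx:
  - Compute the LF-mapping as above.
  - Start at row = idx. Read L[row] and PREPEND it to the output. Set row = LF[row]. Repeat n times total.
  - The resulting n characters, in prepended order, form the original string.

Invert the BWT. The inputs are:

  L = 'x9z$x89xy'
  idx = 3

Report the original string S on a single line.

LF mapping: 4 2 8 0 5 1 3 6 7
Walk LF starting at row 3, prepending L[row]:
  step 1: row=3, L[3]='$', prepend. Next row=LF[3]=0
  step 2: row=0, L[0]='x', prepend. Next row=LF[0]=4
  step 3: row=4, L[4]='x', prepend. Next row=LF[4]=5
  step 4: row=5, L[5]='8', prepend. Next row=LF[5]=1
  step 5: row=1, L[1]='9', prepend. Next row=LF[1]=2
  step 6: row=2, L[2]='z', prepend. Next row=LF[2]=8
  step 7: row=8, L[8]='y', prepend. Next row=LF[8]=7
  step 8: row=7, L[7]='x', prepend. Next row=LF[7]=6
  step 9: row=6, L[6]='9', prepend. Next row=LF[6]=3
Reversed output: 9xyz98xx$

Answer: 9xyz98xx$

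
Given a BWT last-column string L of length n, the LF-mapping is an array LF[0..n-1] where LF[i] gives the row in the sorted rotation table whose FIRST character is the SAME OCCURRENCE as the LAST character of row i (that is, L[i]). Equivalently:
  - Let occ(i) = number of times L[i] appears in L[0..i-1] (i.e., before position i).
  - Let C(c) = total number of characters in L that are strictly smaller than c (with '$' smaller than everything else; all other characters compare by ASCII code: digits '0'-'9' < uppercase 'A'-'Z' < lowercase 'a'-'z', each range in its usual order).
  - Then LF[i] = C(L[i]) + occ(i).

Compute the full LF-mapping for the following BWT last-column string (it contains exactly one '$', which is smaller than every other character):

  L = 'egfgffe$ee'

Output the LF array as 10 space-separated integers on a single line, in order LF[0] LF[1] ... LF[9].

Answer: 1 8 5 9 6 7 2 0 3 4

Derivation:
Char counts: '$':1, 'e':4, 'f':3, 'g':2
C (first-col start): C('$')=0, C('e')=1, C('f')=5, C('g')=8
L[0]='e': occ=0, LF[0]=C('e')+0=1+0=1
L[1]='g': occ=0, LF[1]=C('g')+0=8+0=8
L[2]='f': occ=0, LF[2]=C('f')+0=5+0=5
L[3]='g': occ=1, LF[3]=C('g')+1=8+1=9
L[4]='f': occ=1, LF[4]=C('f')+1=5+1=6
L[5]='f': occ=2, LF[5]=C('f')+2=5+2=7
L[6]='e': occ=1, LF[6]=C('e')+1=1+1=2
L[7]='$': occ=0, LF[7]=C('$')+0=0+0=0
L[8]='e': occ=2, LF[8]=C('e')+2=1+2=3
L[9]='e': occ=3, LF[9]=C('e')+3=1+3=4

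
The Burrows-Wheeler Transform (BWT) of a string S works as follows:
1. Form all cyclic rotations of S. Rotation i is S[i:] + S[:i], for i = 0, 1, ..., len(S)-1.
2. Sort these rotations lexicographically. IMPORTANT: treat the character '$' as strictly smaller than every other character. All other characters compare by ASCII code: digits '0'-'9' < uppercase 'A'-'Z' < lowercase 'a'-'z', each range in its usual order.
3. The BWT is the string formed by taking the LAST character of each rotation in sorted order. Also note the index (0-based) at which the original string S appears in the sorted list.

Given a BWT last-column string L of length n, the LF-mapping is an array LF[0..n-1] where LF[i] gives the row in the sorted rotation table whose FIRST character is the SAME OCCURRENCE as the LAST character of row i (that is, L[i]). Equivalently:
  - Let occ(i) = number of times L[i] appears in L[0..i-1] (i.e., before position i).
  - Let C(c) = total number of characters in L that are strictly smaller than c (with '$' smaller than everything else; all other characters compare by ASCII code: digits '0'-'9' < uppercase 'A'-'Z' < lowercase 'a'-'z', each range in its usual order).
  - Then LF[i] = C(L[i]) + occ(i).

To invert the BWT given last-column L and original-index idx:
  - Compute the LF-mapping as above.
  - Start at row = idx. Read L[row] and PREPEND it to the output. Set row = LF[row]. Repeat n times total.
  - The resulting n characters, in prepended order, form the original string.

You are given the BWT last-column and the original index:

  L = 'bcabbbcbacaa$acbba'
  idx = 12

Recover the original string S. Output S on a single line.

LF mapping: 7 14 1 8 9 10 15 11 2 16 3 4 0 5 17 12 13 6
Walk LF starting at row 12, prepending L[row]:
  step 1: row=12, L[12]='$', prepend. Next row=LF[12]=0
  step 2: row=0, L[0]='b', prepend. Next row=LF[0]=7
  step 3: row=7, L[7]='b', prepend. Next row=LF[7]=11
  step 4: row=11, L[11]='a', prepend. Next row=LF[11]=4
  step 5: row=4, L[4]='b', prepend. Next row=LF[4]=9
  step 6: row=9, L[9]='c', prepend. Next row=LF[9]=16
  step 7: row=16, L[16]='b', prepend. Next row=LF[16]=13
  step 8: row=13, L[13]='a', prepend. Next row=LF[13]=5
  step 9: row=5, L[5]='b', prepend. Next row=LF[5]=10
  step 10: row=10, L[10]='a', prepend. Next row=LF[10]=3
  step 11: row=3, L[3]='b', prepend. Next row=LF[3]=8
  step 12: row=8, L[8]='a', prepend. Next row=LF[8]=2
  step 13: row=2, L[2]='a', prepend. Next row=LF[2]=1
  step 14: row=1, L[1]='c', prepend. Next row=LF[1]=14
  step 15: row=14, L[14]='c', prepend. Next row=LF[14]=17
  step 16: row=17, L[17]='a', prepend. Next row=LF[17]=6
  step 17: row=6, L[6]='c', prepend. Next row=LF[6]=15
  step 18: row=15, L[15]='b', prepend. Next row=LF[15]=12
Reversed output: bcaccaabababcbabb$

Answer: bcaccaabababcbabb$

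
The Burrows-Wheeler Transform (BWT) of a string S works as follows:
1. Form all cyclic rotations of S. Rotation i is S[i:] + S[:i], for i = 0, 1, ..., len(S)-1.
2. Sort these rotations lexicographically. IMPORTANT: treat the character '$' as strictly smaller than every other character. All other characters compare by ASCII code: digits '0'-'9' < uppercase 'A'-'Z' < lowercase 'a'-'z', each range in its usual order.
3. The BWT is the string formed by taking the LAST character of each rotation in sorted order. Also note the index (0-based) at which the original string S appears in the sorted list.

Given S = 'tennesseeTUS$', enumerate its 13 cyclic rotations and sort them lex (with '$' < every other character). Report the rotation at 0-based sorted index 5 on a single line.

All 13 rotations (rotation i = S[i:]+S[:i]):
  rot[0] = tennesseeTUS$
  rot[1] = ennesseeTUS$t
  rot[2] = nnesseeTUS$te
  rot[3] = nesseeTUS$ten
  rot[4] = esseeTUS$tenn
  rot[5] = sseeTUS$tenne
  rot[6] = seeTUS$tennes
  rot[7] = eeTUS$tenness
  rot[8] = eTUS$tennesse
  rot[9] = TUS$tennessee
  rot[10] = US$tennesseeT
  rot[11] = S$tennesseeTU
  rot[12] = $tennesseeTUS
Sorted (with $ < everything):
  sorted[0] = $tennesseeTUS
  sorted[1] = S$tennesseeTU
  sorted[2] = TUS$tennessee
  sorted[3] = US$tennesseeT
  sorted[4] = eTUS$tennesse
  sorted[5] = eeTUS$tenness
  sorted[6] = ennesseeTUS$t
  sorted[7] = esseeTUS$tenn
  sorted[8] = nesseeTUS$ten
  sorted[9] = nnesseeTUS$te
  sorted[10] = seeTUS$tennes
  sorted[11] = sseeTUS$tenne
  sorted[12] = tennesseeTUS$
sorted[5] = eeTUS$tenness

Answer: eeTUS$tenness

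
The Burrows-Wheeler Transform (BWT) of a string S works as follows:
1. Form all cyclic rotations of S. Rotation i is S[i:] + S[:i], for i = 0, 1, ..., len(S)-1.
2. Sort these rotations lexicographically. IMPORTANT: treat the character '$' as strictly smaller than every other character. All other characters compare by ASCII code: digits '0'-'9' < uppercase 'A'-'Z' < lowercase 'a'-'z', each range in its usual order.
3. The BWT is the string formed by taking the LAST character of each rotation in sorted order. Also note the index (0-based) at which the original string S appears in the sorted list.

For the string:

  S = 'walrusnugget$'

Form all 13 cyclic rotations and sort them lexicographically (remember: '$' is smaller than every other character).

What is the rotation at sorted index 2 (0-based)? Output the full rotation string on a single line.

Answer: et$walrusnugg

Derivation:
All 13 rotations (rotation i = S[i:]+S[:i]):
  rot[0] = walrusnugget$
  rot[1] = alrusnugget$w
  rot[2] = lrusnugget$wa
  rot[3] = rusnugget$wal
  rot[4] = usnugget$walr
  rot[5] = snugget$walru
  rot[6] = nugget$walrus
  rot[7] = ugget$walrusn
  rot[8] = gget$walrusnu
  rot[9] = get$walrusnug
  rot[10] = et$walrusnugg
  rot[11] = t$walrusnugge
  rot[12] = $walrusnugget
Sorted (with $ < everything):
  sorted[0] = $walrusnugget
  sorted[1] = alrusnugget$w
  sorted[2] = et$walrusnugg
  sorted[3] = get$walrusnug
  sorted[4] = gget$walrusnu
  sorted[5] = lrusnugget$wa
  sorted[6] = nugget$walrus
  sorted[7] = rusnugget$wal
  sorted[8] = snugget$walru
  sorted[9] = t$walrusnugge
  sorted[10] = ugget$walrusn
  sorted[11] = usnugget$walr
  sorted[12] = walrusnugget$
sorted[2] = et$walrusnugg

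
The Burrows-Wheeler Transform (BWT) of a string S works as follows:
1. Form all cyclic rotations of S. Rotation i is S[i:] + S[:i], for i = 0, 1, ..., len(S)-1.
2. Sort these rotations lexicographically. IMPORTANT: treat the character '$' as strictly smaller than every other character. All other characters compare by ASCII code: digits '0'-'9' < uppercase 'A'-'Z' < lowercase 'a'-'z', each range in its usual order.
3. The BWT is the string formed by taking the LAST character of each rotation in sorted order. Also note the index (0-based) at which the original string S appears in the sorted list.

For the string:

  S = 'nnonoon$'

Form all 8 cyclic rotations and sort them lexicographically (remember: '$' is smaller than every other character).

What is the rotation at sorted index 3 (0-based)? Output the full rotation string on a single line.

Answer: nonoon$n

Derivation:
All 8 rotations (rotation i = S[i:]+S[:i]):
  rot[0] = nnonoon$
  rot[1] = nonoon$n
  rot[2] = onoon$nn
  rot[3] = noon$nno
  rot[4] = oon$nnon
  rot[5] = on$nnono
  rot[6] = n$nnonoo
  rot[7] = $nnonoon
Sorted (with $ < everything):
  sorted[0] = $nnonoon
  sorted[1] = n$nnonoo
  sorted[2] = nnonoon$
  sorted[3] = nonoon$n
  sorted[4] = noon$nno
  sorted[5] = on$nnono
  sorted[6] = onoon$nn
  sorted[7] = oon$nnon
sorted[3] = nonoon$n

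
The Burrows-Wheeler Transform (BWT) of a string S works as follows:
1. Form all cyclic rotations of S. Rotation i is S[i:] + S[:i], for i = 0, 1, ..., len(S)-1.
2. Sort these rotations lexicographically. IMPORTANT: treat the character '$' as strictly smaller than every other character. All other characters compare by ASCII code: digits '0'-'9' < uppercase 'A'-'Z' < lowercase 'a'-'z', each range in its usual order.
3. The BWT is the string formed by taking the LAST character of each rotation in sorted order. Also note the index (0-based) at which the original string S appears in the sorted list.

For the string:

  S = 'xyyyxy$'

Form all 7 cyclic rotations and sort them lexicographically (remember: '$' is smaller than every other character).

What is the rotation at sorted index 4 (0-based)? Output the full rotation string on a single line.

All 7 rotations (rotation i = S[i:]+S[:i]):
  rot[0] = xyyyxy$
  rot[1] = yyyxy$x
  rot[2] = yyxy$xy
  rot[3] = yxy$xyy
  rot[4] = xy$xyyy
  rot[5] = y$xyyyx
  rot[6] = $xyyyxy
Sorted (with $ < everything):
  sorted[0] = $xyyyxy
  sorted[1] = xy$xyyy
  sorted[2] = xyyyxy$
  sorted[3] = y$xyyyx
  sorted[4] = yxy$xyy
  sorted[5] = yyxy$xy
  sorted[6] = yyyxy$x
sorted[4] = yxy$xyy

Answer: yxy$xyy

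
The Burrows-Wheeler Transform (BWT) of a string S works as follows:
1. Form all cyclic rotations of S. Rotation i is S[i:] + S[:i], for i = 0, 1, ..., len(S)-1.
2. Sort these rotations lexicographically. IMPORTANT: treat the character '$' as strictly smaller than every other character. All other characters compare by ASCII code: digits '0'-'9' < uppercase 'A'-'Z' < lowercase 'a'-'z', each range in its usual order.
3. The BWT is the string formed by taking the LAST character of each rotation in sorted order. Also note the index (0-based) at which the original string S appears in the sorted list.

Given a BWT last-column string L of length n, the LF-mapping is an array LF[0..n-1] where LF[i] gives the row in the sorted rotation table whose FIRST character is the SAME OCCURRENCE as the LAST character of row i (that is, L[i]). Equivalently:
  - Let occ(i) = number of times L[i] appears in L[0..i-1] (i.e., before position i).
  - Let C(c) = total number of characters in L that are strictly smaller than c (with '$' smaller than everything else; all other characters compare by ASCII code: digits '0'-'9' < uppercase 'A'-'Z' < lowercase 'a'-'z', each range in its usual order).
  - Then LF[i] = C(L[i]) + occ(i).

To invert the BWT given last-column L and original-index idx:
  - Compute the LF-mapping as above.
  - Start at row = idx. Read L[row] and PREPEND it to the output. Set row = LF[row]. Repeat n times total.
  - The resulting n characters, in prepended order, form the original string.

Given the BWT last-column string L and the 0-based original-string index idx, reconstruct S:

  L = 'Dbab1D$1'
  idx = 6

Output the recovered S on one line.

LF mapping: 3 6 5 7 1 4 0 2
Walk LF starting at row 6, prepending L[row]:
  step 1: row=6, L[6]='$', prepend. Next row=LF[6]=0
  step 2: row=0, L[0]='D', prepend. Next row=LF[0]=3
  step 3: row=3, L[3]='b', prepend. Next row=LF[3]=7
  step 4: row=7, L[7]='1', prepend. Next row=LF[7]=2
  step 5: row=2, L[2]='a', prepend. Next row=LF[2]=5
  step 6: row=5, L[5]='D', prepend. Next row=LF[5]=4
  step 7: row=4, L[4]='1', prepend. Next row=LF[4]=1
  step 8: row=1, L[1]='b', prepend. Next row=LF[1]=6
Reversed output: b1Da1bD$

Answer: b1Da1bD$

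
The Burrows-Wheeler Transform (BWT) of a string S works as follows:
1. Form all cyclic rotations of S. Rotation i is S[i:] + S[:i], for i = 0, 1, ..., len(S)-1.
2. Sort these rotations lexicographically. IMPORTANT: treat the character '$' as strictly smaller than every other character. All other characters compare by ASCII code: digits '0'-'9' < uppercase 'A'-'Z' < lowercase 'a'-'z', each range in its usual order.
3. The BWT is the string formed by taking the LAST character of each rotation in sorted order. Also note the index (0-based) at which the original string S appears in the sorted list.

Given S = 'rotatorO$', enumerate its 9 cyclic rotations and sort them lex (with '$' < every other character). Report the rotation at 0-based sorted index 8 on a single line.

All 9 rotations (rotation i = S[i:]+S[:i]):
  rot[0] = rotatorO$
  rot[1] = otatorO$r
  rot[2] = tatorO$ro
  rot[3] = atorO$rot
  rot[4] = torO$rota
  rot[5] = orO$rotat
  rot[6] = rO$rotato
  rot[7] = O$rotator
  rot[8] = $rotatorO
Sorted (with $ < everything):
  sorted[0] = $rotatorO
  sorted[1] = O$rotator
  sorted[2] = atorO$rot
  sorted[3] = orO$rotat
  sorted[4] = otatorO$r
  sorted[5] = rO$rotato
  sorted[6] = rotatorO$
  sorted[7] = tatorO$ro
  sorted[8] = torO$rota
sorted[8] = torO$rota

Answer: torO$rota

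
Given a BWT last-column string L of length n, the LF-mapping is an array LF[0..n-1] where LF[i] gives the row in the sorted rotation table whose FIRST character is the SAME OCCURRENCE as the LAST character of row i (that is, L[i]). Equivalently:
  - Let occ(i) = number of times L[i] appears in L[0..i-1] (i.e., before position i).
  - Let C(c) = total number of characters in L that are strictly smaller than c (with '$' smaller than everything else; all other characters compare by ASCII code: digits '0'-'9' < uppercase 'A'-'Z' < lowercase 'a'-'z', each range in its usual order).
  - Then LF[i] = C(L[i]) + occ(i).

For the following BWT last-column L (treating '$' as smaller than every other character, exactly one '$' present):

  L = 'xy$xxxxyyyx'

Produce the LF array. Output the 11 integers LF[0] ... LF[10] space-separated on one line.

Answer: 1 7 0 2 3 4 5 8 9 10 6

Derivation:
Char counts: '$':1, 'x':6, 'y':4
C (first-col start): C('$')=0, C('x')=1, C('y')=7
L[0]='x': occ=0, LF[0]=C('x')+0=1+0=1
L[1]='y': occ=0, LF[1]=C('y')+0=7+0=7
L[2]='$': occ=0, LF[2]=C('$')+0=0+0=0
L[3]='x': occ=1, LF[3]=C('x')+1=1+1=2
L[4]='x': occ=2, LF[4]=C('x')+2=1+2=3
L[5]='x': occ=3, LF[5]=C('x')+3=1+3=4
L[6]='x': occ=4, LF[6]=C('x')+4=1+4=5
L[7]='y': occ=1, LF[7]=C('y')+1=7+1=8
L[8]='y': occ=2, LF[8]=C('y')+2=7+2=9
L[9]='y': occ=3, LF[9]=C('y')+3=7+3=10
L[10]='x': occ=5, LF[10]=C('x')+5=1+5=6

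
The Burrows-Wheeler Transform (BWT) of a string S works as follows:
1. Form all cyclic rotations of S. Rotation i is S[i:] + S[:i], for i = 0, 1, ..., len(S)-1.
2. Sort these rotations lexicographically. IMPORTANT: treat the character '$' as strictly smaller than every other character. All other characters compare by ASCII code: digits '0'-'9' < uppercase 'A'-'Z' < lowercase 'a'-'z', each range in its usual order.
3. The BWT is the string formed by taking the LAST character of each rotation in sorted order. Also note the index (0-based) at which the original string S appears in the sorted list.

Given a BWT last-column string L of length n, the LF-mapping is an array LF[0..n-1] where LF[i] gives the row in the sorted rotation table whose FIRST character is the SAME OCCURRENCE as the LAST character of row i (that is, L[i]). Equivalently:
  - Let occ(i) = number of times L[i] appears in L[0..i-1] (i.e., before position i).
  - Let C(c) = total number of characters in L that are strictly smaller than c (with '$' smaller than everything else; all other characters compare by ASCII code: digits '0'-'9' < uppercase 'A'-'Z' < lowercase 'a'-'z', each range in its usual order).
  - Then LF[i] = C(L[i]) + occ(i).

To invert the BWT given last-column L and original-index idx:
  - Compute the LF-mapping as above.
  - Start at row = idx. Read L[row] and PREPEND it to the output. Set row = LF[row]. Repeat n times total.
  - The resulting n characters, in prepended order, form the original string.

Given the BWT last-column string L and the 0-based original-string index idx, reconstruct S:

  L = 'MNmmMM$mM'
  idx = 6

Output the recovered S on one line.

Answer: mMMmmMNM$

Derivation:
LF mapping: 1 5 6 7 2 3 0 8 4
Walk LF starting at row 6, prepending L[row]:
  step 1: row=6, L[6]='$', prepend. Next row=LF[6]=0
  step 2: row=0, L[0]='M', prepend. Next row=LF[0]=1
  step 3: row=1, L[1]='N', prepend. Next row=LF[1]=5
  step 4: row=5, L[5]='M', prepend. Next row=LF[5]=3
  step 5: row=3, L[3]='m', prepend. Next row=LF[3]=7
  step 6: row=7, L[7]='m', prepend. Next row=LF[7]=8
  step 7: row=8, L[8]='M', prepend. Next row=LF[8]=4
  step 8: row=4, L[4]='M', prepend. Next row=LF[4]=2
  step 9: row=2, L[2]='m', prepend. Next row=LF[2]=6
Reversed output: mMMmmMNM$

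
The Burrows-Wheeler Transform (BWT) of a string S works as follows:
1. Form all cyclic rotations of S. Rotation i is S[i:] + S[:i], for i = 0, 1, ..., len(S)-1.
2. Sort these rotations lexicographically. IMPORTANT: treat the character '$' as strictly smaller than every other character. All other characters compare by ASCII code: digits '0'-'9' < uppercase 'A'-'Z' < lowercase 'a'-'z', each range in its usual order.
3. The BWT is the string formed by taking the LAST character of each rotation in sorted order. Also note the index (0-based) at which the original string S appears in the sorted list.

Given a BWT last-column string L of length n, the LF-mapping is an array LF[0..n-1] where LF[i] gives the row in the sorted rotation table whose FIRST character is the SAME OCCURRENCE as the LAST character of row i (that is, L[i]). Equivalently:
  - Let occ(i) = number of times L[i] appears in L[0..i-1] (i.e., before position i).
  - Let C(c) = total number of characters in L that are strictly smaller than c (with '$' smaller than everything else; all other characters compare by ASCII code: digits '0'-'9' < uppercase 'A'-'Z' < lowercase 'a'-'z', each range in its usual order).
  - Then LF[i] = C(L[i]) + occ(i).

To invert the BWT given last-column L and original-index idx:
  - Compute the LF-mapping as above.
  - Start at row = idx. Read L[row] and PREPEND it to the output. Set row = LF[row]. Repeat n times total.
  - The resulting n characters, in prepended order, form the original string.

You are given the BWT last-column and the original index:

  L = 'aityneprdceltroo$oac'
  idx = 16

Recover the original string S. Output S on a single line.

LF mapping: 1 8 17 19 10 6 14 15 5 3 7 9 18 16 11 12 0 13 2 4
Walk LF starting at row 16, prepending L[row]:
  step 1: row=16, L[16]='$', prepend. Next row=LF[16]=0
  step 2: row=0, L[0]='a', prepend. Next row=LF[0]=1
  step 3: row=1, L[1]='i', prepend. Next row=LF[1]=8
  step 4: row=8, L[8]='d', prepend. Next row=LF[8]=5
  step 5: row=5, L[5]='e', prepend. Next row=LF[5]=6
  step 6: row=6, L[6]='p', prepend. Next row=LF[6]=14
  step 7: row=14, L[14]='o', prepend. Next row=LF[14]=11
  step 8: row=11, L[11]='l', prepend. Next row=LF[11]=9
  step 9: row=9, L[9]='c', prepend. Next row=LF[9]=3
  step 10: row=3, L[3]='y', prepend. Next row=LF[3]=19
  step 11: row=19, L[19]='c', prepend. Next row=LF[19]=4
  step 12: row=4, L[4]='n', prepend. Next row=LF[4]=10
  step 13: row=10, L[10]='e', prepend. Next row=LF[10]=7
  step 14: row=7, L[7]='r', prepend. Next row=LF[7]=15
  step 15: row=15, L[15]='o', prepend. Next row=LF[15]=12
  step 16: row=12, L[12]='t', prepend. Next row=LF[12]=18
  step 17: row=18, L[18]='a', prepend. Next row=LF[18]=2
  step 18: row=2, L[2]='t', prepend. Next row=LF[2]=17
  step 19: row=17, L[17]='o', prepend. Next row=LF[17]=13
  step 20: row=13, L[13]='r', prepend. Next row=LF[13]=16
Reversed output: rotatorencyclopedia$

Answer: rotatorencyclopedia$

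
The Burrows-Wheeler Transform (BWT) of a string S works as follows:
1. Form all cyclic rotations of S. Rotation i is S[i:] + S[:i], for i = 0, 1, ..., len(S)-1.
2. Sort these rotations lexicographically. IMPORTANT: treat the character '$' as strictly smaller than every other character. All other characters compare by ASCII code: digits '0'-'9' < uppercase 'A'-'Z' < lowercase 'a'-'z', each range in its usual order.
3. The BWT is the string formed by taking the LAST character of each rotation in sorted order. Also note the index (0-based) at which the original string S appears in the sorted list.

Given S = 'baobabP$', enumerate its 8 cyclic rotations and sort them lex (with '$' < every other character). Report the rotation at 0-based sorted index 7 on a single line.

Answer: obabP$ba

Derivation:
All 8 rotations (rotation i = S[i:]+S[:i]):
  rot[0] = baobabP$
  rot[1] = aobabP$b
  rot[2] = obabP$ba
  rot[3] = babP$bao
  rot[4] = abP$baob
  rot[5] = bP$baoba
  rot[6] = P$baobab
  rot[7] = $baobabP
Sorted (with $ < everything):
  sorted[0] = $baobabP
  sorted[1] = P$baobab
  sorted[2] = abP$baob
  sorted[3] = aobabP$b
  sorted[4] = bP$baoba
  sorted[5] = babP$bao
  sorted[6] = baobabP$
  sorted[7] = obabP$ba
sorted[7] = obabP$ba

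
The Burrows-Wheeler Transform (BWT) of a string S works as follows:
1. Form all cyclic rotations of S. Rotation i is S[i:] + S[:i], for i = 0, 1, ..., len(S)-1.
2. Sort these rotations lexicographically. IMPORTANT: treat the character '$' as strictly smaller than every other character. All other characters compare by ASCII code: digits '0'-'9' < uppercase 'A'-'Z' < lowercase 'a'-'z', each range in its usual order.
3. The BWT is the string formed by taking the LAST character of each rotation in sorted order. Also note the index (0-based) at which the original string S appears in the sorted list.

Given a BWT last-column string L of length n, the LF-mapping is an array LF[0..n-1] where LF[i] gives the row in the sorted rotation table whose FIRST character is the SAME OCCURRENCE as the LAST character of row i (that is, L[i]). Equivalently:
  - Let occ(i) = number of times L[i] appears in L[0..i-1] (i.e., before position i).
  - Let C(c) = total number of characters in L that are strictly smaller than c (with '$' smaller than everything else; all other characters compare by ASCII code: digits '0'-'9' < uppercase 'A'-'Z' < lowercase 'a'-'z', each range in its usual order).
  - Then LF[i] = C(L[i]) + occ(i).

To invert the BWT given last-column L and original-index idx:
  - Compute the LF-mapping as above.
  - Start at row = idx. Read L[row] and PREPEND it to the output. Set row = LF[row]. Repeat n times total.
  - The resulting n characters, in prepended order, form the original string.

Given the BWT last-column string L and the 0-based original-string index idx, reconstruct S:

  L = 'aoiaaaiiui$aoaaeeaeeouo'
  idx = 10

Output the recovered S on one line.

Answer: eieiaiaiaaaaeoeoouuaoa$

Derivation:
LF mapping: 1 17 13 2 3 4 14 15 21 16 0 5 18 6 7 9 10 8 11 12 19 22 20
Walk LF starting at row 10, prepending L[row]:
  step 1: row=10, L[10]='$', prepend. Next row=LF[10]=0
  step 2: row=0, L[0]='a', prepend. Next row=LF[0]=1
  step 3: row=1, L[1]='o', prepend. Next row=LF[1]=17
  step 4: row=17, L[17]='a', prepend. Next row=LF[17]=8
  step 5: row=8, L[8]='u', prepend. Next row=LF[8]=21
  step 6: row=21, L[21]='u', prepend. Next row=LF[21]=22
  step 7: row=22, L[22]='o', prepend. Next row=LF[22]=20
  step 8: row=20, L[20]='o', prepend. Next row=LF[20]=19
  step 9: row=19, L[19]='e', prepend. Next row=LF[19]=12
  step 10: row=12, L[12]='o', prepend. Next row=LF[12]=18
  step 11: row=18, L[18]='e', prepend. Next row=LF[18]=11
  step 12: row=11, L[11]='a', prepend. Next row=LF[11]=5
  step 13: row=5, L[5]='a', prepend. Next row=LF[5]=4
  step 14: row=4, L[4]='a', prepend. Next row=LF[4]=3
  step 15: row=3, L[3]='a', prepend. Next row=LF[3]=2
  step 16: row=2, L[2]='i', prepend. Next row=LF[2]=13
  step 17: row=13, L[13]='a', prepend. Next row=LF[13]=6
  step 18: row=6, L[6]='i', prepend. Next row=LF[6]=14
  step 19: row=14, L[14]='a', prepend. Next row=LF[14]=7
  step 20: row=7, L[7]='i', prepend. Next row=LF[7]=15
  step 21: row=15, L[15]='e', prepend. Next row=LF[15]=9
  step 22: row=9, L[9]='i', prepend. Next row=LF[9]=16
  step 23: row=16, L[16]='e', prepend. Next row=LF[16]=10
Reversed output: eieiaiaiaaaaeoeoouuaoa$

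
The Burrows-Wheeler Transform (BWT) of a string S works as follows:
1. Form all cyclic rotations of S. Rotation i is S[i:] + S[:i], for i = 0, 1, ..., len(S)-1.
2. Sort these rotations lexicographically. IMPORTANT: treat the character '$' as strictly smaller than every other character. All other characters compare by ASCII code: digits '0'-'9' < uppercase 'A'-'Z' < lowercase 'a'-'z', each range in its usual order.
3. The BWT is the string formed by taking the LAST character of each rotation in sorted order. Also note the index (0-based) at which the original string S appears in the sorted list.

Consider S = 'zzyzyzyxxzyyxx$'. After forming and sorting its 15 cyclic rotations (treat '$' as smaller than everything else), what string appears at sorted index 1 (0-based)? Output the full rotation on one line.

Answer: x$zzyzyzyxxzyyx

Derivation:
All 15 rotations (rotation i = S[i:]+S[:i]):
  rot[0] = zzyzyzyxxzyyxx$
  rot[1] = zyzyzyxxzyyxx$z
  rot[2] = yzyzyxxzyyxx$zz
  rot[3] = zyzyxxzyyxx$zzy
  rot[4] = yzyxxzyyxx$zzyz
  rot[5] = zyxxzyyxx$zzyzy
  rot[6] = yxxzyyxx$zzyzyz
  rot[7] = xxzyyxx$zzyzyzy
  rot[8] = xzyyxx$zzyzyzyx
  rot[9] = zyyxx$zzyzyzyxx
  rot[10] = yyxx$zzyzyzyxxz
  rot[11] = yxx$zzyzyzyxxzy
  rot[12] = xx$zzyzyzyxxzyy
  rot[13] = x$zzyzyzyxxzyyx
  rot[14] = $zzyzyzyxxzyyxx
Sorted (with $ < everything):
  sorted[0] = $zzyzyzyxxzyyxx
  sorted[1] = x$zzyzyzyxxzyyx
  sorted[2] = xx$zzyzyzyxxzyy
  sorted[3] = xxzyyxx$zzyzyzy
  sorted[4] = xzyyxx$zzyzyzyx
  sorted[5] = yxx$zzyzyzyxxzy
  sorted[6] = yxxzyyxx$zzyzyz
  sorted[7] = yyxx$zzyzyzyxxz
  sorted[8] = yzyxxzyyxx$zzyz
  sorted[9] = yzyzyxxzyyxx$zz
  sorted[10] = zyxxzyyxx$zzyzy
  sorted[11] = zyyxx$zzyzyzyxx
  sorted[12] = zyzyxxzyyxx$zzy
  sorted[13] = zyzyzyxxzyyxx$z
  sorted[14] = zzyzyzyxxzyyxx$
sorted[1] = x$zzyzyzyxxzyyx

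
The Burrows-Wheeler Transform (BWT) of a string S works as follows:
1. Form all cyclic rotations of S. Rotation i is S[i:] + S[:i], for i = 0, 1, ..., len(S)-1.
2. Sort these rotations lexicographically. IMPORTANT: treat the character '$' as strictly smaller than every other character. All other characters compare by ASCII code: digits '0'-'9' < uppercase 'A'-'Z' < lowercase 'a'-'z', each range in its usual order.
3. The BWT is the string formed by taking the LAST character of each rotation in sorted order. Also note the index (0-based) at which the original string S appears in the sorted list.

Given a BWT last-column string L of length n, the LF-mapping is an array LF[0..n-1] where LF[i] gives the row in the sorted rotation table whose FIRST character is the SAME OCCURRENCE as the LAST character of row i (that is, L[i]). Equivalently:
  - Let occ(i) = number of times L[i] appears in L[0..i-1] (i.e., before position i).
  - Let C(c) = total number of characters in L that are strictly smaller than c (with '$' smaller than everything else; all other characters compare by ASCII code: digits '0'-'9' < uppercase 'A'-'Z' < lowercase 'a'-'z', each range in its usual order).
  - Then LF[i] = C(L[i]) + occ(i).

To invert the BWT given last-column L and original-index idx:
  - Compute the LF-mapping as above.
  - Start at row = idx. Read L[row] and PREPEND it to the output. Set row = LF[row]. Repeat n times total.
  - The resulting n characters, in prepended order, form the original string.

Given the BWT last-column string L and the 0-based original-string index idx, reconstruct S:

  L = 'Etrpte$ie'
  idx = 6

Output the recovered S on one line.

LF mapping: 1 7 6 5 8 2 0 4 3
Walk LF starting at row 6, prepending L[row]:
  step 1: row=6, L[6]='$', prepend. Next row=LF[6]=0
  step 2: row=0, L[0]='E', prepend. Next row=LF[0]=1
  step 3: row=1, L[1]='t', prepend. Next row=LF[1]=7
  step 4: row=7, L[7]='i', prepend. Next row=LF[7]=4
  step 5: row=4, L[4]='t', prepend. Next row=LF[4]=8
  step 6: row=8, L[8]='e', prepend. Next row=LF[8]=3
  step 7: row=3, L[3]='p', prepend. Next row=LF[3]=5
  step 8: row=5, L[5]='e', prepend. Next row=LF[5]=2
  step 9: row=2, L[2]='r', prepend. Next row=LF[2]=6
Reversed output: repetitE$

Answer: repetitE$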